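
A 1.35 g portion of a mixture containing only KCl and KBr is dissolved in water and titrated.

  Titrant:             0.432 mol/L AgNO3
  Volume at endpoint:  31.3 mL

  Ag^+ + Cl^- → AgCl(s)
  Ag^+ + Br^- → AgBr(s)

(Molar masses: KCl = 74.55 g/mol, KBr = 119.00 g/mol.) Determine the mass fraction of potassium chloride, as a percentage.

32.2 %

n(AgNO3) = 0.0313 × 0.432 = 0.0135 mol
Let x = n(KCl), y = n(KBr).
Titrant: 1x + 1y = 0.0135;  mass: 74.55x + 119.00y = 1.35
Solving, x = 5.83 × 10^-3 mol, y = 7.69 × 10^-3 mol
mass of KCl = 5.83 × 10^-3 × 74.55 = 0.435 g
% KCl = 0.435 / 1.35 × 100 = 32.2 %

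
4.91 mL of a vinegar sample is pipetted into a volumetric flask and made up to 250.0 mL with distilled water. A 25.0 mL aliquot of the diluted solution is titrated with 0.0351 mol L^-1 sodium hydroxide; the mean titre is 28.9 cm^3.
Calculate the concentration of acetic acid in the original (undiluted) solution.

CH3COOH + NaOH → CH3COONa + H2O
n(NaOH) = 0.0289 × 0.0351 = 1.01 × 10^-3 mol
n(CH3COOH) in the aliquot = 1.01 × 10^-3 mol (1:1 ratio)
[CH3COOH]_dilute = 1.01 × 10^-3 / 0.0250 = 0.0406 mol/L
Dilution factor = 250.0 / 4.91 = 50.92
[CH3COOH]_stock = 0.0406 × 50.92 = 2.07 mol/L

2.07 mol/L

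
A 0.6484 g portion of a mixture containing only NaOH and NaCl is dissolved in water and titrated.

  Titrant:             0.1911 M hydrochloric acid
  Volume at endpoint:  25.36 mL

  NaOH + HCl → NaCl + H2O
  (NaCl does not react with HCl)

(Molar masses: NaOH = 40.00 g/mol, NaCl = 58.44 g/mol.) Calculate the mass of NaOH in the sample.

n(HCl) = 0.02536 × 0.1911 = 4.846 × 10^-3 mol
Let x = n(NaOH), y = n(NaCl).
Titrant: 1x = 4.846 × 10^-3;  mass: 40.00x + 58.44y = 0.6484
Solving, x = 4.846 × 10^-3 mol, y = 7.778 × 10^-3 mol
mass of NaOH = 4.846 × 10^-3 × 40.00 = 0.1939 g

0.1939 g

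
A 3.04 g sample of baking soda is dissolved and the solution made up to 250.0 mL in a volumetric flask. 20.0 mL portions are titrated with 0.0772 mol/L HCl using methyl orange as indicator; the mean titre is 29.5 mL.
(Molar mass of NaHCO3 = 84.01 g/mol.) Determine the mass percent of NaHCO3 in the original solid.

78.7 %

NaHCO3 + HCl → NaCl + H2O + CO2
n(HCl) per titration = 0.0295 × 0.0772 = 2.28 × 10^-3 mol
n(NaHCO3) in each aliquot = 2.28 × 10^-3 mol (1:1 ratio)
n(NaHCO3) in the whole flask = 2.28 × 10^-3 × 250.0/20.0 = 0.0285 mol
mass of NaHCO3 = 0.0285 × 84.01 = 2.39 g
% NaHCO3 = 2.39 / 3.04 × 100 = 78.7 %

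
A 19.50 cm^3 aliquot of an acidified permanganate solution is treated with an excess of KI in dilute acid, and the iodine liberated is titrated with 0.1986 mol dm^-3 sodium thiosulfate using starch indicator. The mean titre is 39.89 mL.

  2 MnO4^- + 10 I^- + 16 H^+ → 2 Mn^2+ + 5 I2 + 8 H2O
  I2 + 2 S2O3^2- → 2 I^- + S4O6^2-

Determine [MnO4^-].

n(S2O3^2-) = 0.03989 × 0.1986 = 7.922 × 10^-3 mol
n(I2) = n(S2O3^2-)/2 = 3.961 × 10^-3 mol
From the 2:5 ratio, n(MnO4^-) in the aliquot = 2/5 × 3.961 × 10^-3 = 1.584 × 10^-3 mol
[MnO4^-] = 1.584 × 10^-3 / 0.01950 = 0.08125 mol/L

0.08125 mol/L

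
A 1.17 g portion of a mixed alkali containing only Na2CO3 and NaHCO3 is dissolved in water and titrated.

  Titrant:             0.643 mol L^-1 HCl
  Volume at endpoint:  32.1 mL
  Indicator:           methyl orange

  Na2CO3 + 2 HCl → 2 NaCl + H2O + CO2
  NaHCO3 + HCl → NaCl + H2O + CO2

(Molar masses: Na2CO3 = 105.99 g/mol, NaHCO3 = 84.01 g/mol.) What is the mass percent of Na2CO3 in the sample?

82.4 %

n(HCl) = 0.0321 × 0.643 = 0.0206 mol
Let x = n(Na2CO3), y = n(NaHCO3).
Titrant: 2x + 1y = 0.0206;  mass: 105.99x + 84.01y = 1.17
Solving, x = 9.09 × 10^-3 mol, y = 2.46 × 10^-3 mol
mass of Na2CO3 = 9.09 × 10^-3 × 105.99 = 0.964 g
% Na2CO3 = 0.964 / 1.17 × 100 = 82.4 %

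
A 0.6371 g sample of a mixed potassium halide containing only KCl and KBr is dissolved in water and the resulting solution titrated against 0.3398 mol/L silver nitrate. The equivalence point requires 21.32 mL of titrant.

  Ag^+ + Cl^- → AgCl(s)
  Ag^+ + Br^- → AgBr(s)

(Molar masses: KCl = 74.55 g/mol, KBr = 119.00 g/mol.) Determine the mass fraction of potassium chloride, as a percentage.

59.23 %

n(AgNO3) = 0.02132 × 0.3398 = 7.245 × 10^-3 mol
Let x = n(KCl), y = n(KBr).
Titrant: 1x + 1y = 7.245 × 10^-3;  mass: 74.55x + 119.00y = 0.6371
Solving, x = 5.062 × 10^-3 mol, y = 2.183 × 10^-3 mol
mass of KCl = 5.062 × 10^-3 × 74.55 = 0.3774 g
% KCl = 0.3774 / 0.6371 × 100 = 59.23 %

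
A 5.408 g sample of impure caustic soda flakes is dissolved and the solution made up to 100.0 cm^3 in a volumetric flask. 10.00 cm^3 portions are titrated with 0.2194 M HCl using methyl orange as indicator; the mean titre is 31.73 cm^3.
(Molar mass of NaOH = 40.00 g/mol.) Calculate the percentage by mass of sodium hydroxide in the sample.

NaOH + HCl → NaCl + H2O
n(HCl) per titration = 0.03173 × 0.2194 = 6.962 × 10^-3 mol
n(NaOH) in each aliquot = 6.962 × 10^-3 mol (1:1 ratio)
n(NaOH) in the whole flask = 6.962 × 10^-3 × 100.0/10.00 = 0.06962 mol
mass of NaOH = 0.06962 × 40.00 = 2.785 g
% NaOH = 2.785 / 5.408 × 100 = 51.49 %

51.49 %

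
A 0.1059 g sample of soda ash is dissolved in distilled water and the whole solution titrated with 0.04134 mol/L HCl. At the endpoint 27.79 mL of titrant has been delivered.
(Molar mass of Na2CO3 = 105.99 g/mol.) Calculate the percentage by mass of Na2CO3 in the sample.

Na2CO3 + 2 HCl → 2 NaCl + H2O + CO2
n(HCl) = 0.02779 L × 0.04134 mol/L = 1.149 × 10^-3 mol
From the 1:2 ratio, n(Na2CO3) = 1/2 × 1.149 × 10^-3 = 5.744 × 10^-4 mol
mass of Na2CO3 = 5.744 × 10^-4 × 105.99 g/mol = 0.06088 g
% Na2CO3 = 0.06088 / 0.1059 × 100 = 57.49 %

57.49 %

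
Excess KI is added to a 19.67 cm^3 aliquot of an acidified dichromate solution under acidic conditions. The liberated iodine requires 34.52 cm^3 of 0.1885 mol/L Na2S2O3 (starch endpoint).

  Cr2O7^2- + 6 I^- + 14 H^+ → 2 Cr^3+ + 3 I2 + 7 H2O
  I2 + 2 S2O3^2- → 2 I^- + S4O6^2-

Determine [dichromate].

n(S2O3^2-) = 0.03452 × 0.1885 = 6.507 × 10^-3 mol
n(I2) = n(S2O3^2-)/2 = 3.254 × 10^-3 mol
From the 1:3 ratio, n(Cr2O7^2-) in the aliquot = 1/3 × 3.254 × 10^-3 = 1.085 × 10^-3 mol
[Cr2O7^2-] = 1.085 × 10^-3 / 0.01967 = 0.05513 mol/L

0.05513 mol/L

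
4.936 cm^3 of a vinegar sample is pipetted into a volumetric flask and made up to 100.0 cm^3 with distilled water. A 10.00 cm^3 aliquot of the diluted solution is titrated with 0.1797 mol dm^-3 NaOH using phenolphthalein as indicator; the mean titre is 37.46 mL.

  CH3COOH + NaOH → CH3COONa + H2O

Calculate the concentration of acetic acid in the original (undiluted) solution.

n(NaOH) = 0.03746 × 0.1797 = 6.732 × 10^-3 mol
n(CH3COOH) in the aliquot = 6.732 × 10^-3 mol (1:1 ratio)
[CH3COOH]_dilute = 6.732 × 10^-3 / 0.01000 = 0.6732 mol/L
Dilution factor = 100.0 / 4.936 = 20.26
[CH3COOH]_stock = 0.6732 × 20.26 = 13.64 mol/L

13.64 mol/L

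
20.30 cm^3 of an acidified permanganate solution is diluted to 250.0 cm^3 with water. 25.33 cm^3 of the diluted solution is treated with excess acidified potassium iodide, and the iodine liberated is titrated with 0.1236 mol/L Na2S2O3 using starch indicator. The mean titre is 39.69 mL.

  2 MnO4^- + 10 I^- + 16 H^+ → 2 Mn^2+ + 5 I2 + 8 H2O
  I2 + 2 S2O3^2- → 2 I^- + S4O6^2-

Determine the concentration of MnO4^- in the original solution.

0.4770 mol/L

n(S2O3^2-) = 0.03969 × 0.1236 = 4.906 × 10^-3 mol
n(I2) = n(S2O3^2-)/2 = 2.453 × 10^-3 mol
From the 2:5 ratio, n(MnO4^-) in the aliquot = 2/5 × 2.453 × 10^-3 = 9.811 × 10^-4 mol
[MnO4^-]_dilute = 9.811 × 10^-4 / 0.02533 = 0.03873 mol/L
[MnO4^-]_original = 0.03873 × 250.0/20.30 = 0.4770 mol/L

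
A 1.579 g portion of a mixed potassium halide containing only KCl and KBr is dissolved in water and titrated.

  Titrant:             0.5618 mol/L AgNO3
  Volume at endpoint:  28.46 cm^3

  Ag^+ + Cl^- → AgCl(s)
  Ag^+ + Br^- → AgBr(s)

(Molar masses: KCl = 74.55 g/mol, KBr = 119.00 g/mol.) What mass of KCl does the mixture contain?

n(AgNO3) = 0.02846 × 0.5618 = 0.01599 mol
Let x = n(KCl), y = n(KBr).
Titrant: 1x + 1y = 0.01599;  mass: 74.55x + 119.00y = 1.579
Solving, x = 7.282 × 10^-3 mol, y = 8.707 × 10^-3 mol
mass of KCl = 7.282 × 10^-3 × 74.55 = 0.5428 g

0.5428 g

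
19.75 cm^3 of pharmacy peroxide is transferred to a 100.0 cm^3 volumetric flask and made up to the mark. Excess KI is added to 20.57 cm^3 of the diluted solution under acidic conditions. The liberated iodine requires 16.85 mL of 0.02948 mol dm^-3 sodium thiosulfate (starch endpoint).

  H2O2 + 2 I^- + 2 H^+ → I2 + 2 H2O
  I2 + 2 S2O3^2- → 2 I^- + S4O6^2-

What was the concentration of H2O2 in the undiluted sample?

n(S2O3^2-) = 0.01685 × 0.02948 = 4.967 × 10^-4 mol
n(I2) = n(S2O3^2-)/2 = 2.484 × 10^-4 mol
n(H2O2) in the aliquot = 2.484 × 10^-4 mol (1:1 ratio)
[H2O2]_dilute = 2.484 × 10^-4 / 0.02057 = 0.01207 mol/L
[H2O2]_original = 0.01207 × 100.0/19.75 = 0.06114 mol/L

0.06114 mol/L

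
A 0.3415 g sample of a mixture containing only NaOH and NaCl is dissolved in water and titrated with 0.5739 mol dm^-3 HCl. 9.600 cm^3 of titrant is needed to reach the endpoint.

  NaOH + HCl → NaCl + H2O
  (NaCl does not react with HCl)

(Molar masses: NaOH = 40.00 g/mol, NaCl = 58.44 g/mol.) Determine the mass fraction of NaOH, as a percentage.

n(HCl) = 0.009600 × 0.5739 = 5.509 × 10^-3 mol
Let x = n(NaOH), y = n(NaCl).
Titrant: 1x = 5.509 × 10^-3;  mass: 40.00x + 58.44y = 0.3415
Solving, x = 5.509 × 10^-3 mol, y = 2.073 × 10^-3 mol
mass of NaOH = 5.509 × 10^-3 × 40.00 = 0.2204 g
% NaOH = 0.2204 / 0.3415 × 100 = 64.53 %

64.53 %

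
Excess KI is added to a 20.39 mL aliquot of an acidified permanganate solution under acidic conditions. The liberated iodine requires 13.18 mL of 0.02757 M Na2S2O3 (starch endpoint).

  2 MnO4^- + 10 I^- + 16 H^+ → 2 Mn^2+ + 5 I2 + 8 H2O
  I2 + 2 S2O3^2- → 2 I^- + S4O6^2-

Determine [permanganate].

0.003564 M

n(S2O3^2-) = 0.01318 × 0.02757 = 3.634 × 10^-4 mol
n(I2) = n(S2O3^2-)/2 = 1.817 × 10^-4 mol
From the 2:5 ratio, n(MnO4^-) in the aliquot = 2/5 × 1.817 × 10^-4 = 7.267 × 10^-5 mol
[MnO4^-] = 7.267 × 10^-5 / 0.02039 = 0.003564 mol/L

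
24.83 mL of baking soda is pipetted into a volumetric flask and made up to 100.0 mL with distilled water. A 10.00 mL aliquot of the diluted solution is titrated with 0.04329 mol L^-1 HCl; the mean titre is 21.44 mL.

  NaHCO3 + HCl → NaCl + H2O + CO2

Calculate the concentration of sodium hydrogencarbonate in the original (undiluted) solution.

0.3738 mol/L

n(HCl) = 0.02144 × 0.04329 = 9.281 × 10^-4 mol
n(NaHCO3) in the aliquot = 9.281 × 10^-4 mol (1:1 ratio)
[NaHCO3]_dilute = 9.281 × 10^-4 / 0.01000 = 0.09281 mol/L
Dilution factor = 100.0 / 24.83 = 4.027
[NaHCO3]_stock = 0.09281 × 4.027 = 0.3738 mol/L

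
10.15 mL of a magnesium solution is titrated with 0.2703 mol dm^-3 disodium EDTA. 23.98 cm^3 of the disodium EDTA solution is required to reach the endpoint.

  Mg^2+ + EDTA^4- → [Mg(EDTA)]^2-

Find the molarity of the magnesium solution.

n(EDTA) = 0.02398 L × 0.2703 mol/L = 6.482 × 10^-3 mol
n(Mg2+) = 6.482 × 10^-3 mol (1:1 mole ratio)
[Mg2+] = 6.482 × 10^-3 mol / 0.01015 L = 0.6386 mol/L

0.6386 mol/L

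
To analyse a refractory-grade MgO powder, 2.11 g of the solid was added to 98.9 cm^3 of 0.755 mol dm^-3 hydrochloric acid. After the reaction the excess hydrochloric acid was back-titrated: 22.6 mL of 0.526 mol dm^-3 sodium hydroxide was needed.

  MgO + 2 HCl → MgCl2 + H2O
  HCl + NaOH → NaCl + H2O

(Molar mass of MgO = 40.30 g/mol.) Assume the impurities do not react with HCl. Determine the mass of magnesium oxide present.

1.27 g

n(HCl) added = 0.0989 × 0.755 = 0.0747 mol
n(NaOH) used in back-titration = 0.0226 × 0.526 = 0.0119 mol
n(HCl) left over = 0.0119 mol (1:1 ratio)
n(HCl) consumed by analyte = 0.0747 − 0.0119 = 0.0628 mol
From the 1:2 ratio, n(MgO) = 1/2 × 0.0628 = 0.0314 mol
mass of MgO = 0.0314 × 40.30 = 1.27 g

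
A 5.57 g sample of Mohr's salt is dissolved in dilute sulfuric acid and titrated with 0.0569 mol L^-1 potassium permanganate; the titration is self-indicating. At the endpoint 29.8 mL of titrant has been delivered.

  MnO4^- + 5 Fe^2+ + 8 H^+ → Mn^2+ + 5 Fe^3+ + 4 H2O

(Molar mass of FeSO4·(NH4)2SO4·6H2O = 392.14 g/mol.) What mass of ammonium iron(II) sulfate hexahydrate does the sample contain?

n(KMnO4) = 0.0298 L × 0.0569 mol/L = 1.70 × 10^-3 mol
From the 5:1 ratio, n(FeSO4·(NH4)2SO4·6H2O) = 5/1 × 1.70 × 10^-3 = 8.48 × 10^-3 mol
mass of FeSO4·(NH4)2SO4·6H2O = 8.48 × 10^-3 × 392.14 g/mol = 3.32 g

3.32 g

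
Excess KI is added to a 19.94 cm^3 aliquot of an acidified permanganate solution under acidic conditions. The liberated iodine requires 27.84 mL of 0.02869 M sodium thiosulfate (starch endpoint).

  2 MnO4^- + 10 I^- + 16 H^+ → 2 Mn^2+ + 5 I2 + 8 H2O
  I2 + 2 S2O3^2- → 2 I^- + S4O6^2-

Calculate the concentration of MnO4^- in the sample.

0.008011 M

n(S2O3^2-) = 0.02784 × 0.02869 = 7.987 × 10^-4 mol
n(I2) = n(S2O3^2-)/2 = 3.994 × 10^-4 mol
From the 2:5 ratio, n(MnO4^-) in the aliquot = 2/5 × 3.994 × 10^-4 = 1.597 × 10^-4 mol
[MnO4^-] = 1.597 × 10^-4 / 0.01994 = 0.008011 mol/L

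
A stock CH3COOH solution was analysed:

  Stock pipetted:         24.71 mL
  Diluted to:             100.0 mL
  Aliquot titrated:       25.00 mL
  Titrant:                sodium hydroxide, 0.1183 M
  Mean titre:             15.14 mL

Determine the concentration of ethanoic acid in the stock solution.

0.2899 M

CH3COOH + NaOH → CH3COONa + H2O
n(NaOH) = 0.01514 × 0.1183 = 1.791 × 10^-3 mol
n(CH3COOH) in the aliquot = 1.791 × 10^-3 mol (1:1 ratio)
[CH3COOH]_dilute = 1.791 × 10^-3 / 0.02500 = 0.07164 mol/L
Dilution factor = 100.0 / 24.71 = 4.047
[CH3COOH]_stock = 0.07164 × 4.047 = 0.2899 mol/L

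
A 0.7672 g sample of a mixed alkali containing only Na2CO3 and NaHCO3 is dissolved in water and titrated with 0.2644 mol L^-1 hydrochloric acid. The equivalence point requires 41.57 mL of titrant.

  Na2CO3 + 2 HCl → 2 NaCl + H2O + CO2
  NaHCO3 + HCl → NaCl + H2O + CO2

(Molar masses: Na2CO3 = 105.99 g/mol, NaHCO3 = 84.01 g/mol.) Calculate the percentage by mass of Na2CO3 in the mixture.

n(HCl) = 0.04157 × 0.2644 = 0.01099 mol
Let x = n(Na2CO3), y = n(NaHCO3).
Titrant: 2x + 1y = 0.01099;  mass: 105.99x + 84.01y = 0.7672
Solving, x = 2.518 × 10^-3 mol, y = 5.956 × 10^-3 mol
mass of Na2CO3 = 2.518 × 10^-3 × 105.99 = 0.2668 g
% Na2CO3 = 0.2668 / 0.7672 × 100 = 34.78 %

34.78 %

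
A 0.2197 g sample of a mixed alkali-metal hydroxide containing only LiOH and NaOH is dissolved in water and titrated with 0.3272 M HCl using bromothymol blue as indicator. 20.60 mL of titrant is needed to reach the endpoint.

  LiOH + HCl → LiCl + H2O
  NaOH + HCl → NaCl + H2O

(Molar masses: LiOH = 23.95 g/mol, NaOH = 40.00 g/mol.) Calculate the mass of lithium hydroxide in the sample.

0.07448 g

n(HCl) = 0.02060 × 0.3272 = 6.740 × 10^-3 mol
Let x = n(LiOH), y = n(NaOH).
Titrant: 1x + 1y = 6.740 × 10^-3;  mass: 23.95x + 40.00y = 0.2197
Solving, x = 3.110 × 10^-3 mol, y = 3.630 × 10^-3 mol
mass of LiOH = 3.110 × 10^-3 × 23.95 = 0.07448 g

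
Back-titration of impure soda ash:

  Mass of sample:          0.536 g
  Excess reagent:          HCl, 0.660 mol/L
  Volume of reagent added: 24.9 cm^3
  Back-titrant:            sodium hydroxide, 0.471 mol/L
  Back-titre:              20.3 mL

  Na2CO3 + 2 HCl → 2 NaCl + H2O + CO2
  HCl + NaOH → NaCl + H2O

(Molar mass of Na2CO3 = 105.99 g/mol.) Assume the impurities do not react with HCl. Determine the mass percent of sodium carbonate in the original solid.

n(HCl) added = 0.0249 × 0.660 = 0.0164 mol
n(NaOH) used in back-titration = 0.0203 × 0.471 = 9.56 × 10^-3 mol
n(HCl) left over = 9.56 × 10^-3 mol (1:1 ratio)
n(HCl) consumed by analyte = 0.0164 − 9.56 × 10^-3 = 6.87 × 10^-3 mol
From the 1:2 ratio, n(Na2CO3) = 1/2 × 6.87 × 10^-3 = 3.44 × 10^-3 mol
mass of Na2CO3 = 3.44 × 10^-3 × 105.99 = 0.364 g
% Na2CO3 = 0.364 / 0.536 × 100 = 68.0 %

68.0 %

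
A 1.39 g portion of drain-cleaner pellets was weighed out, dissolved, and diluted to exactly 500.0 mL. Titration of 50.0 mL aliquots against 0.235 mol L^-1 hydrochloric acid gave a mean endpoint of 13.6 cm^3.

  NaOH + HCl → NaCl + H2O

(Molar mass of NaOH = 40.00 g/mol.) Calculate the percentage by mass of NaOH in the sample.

n(HCl) per titration = 0.0136 × 0.235 = 3.20 × 10^-3 mol
n(NaOH) in each aliquot = 3.20 × 10^-3 mol (1:1 ratio)
n(NaOH) in the whole flask = 3.20 × 10^-3 × 500.0/50.0 = 0.0320 mol
mass of NaOH = 0.0320 × 40.00 = 1.28 g
% NaOH = 1.28 / 1.39 × 100 = 92.0 %

92.0 %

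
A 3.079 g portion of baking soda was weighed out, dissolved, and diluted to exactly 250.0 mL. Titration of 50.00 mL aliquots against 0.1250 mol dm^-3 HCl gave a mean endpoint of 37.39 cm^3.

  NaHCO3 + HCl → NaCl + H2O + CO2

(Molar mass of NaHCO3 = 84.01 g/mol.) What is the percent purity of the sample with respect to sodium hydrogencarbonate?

63.76 %

n(HCl) per titration = 0.03739 × 0.1250 = 4.674 × 10^-3 mol
n(NaHCO3) in each aliquot = 4.674 × 10^-3 mol (1:1 ratio)
n(NaHCO3) in the whole flask = 4.674 × 10^-3 × 250.0/50.00 = 0.02337 mol
mass of NaHCO3 = 0.02337 × 84.01 = 1.963 g
% NaHCO3 = 1.963 / 3.079 × 100 = 63.76 %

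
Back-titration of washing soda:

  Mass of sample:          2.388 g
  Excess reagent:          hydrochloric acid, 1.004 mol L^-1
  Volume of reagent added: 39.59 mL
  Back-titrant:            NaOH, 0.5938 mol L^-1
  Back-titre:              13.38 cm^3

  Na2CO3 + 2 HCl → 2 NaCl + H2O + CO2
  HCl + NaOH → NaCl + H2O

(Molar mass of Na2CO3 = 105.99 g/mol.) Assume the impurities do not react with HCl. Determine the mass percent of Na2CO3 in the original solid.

70.58 %

n(HCl) added = 0.03959 × 1.004 = 0.03975 mol
n(NaOH) used in back-titration = 0.01338 × 0.5938 = 7.945 × 10^-3 mol
n(HCl) left over = 7.945 × 10^-3 mol (1:1 ratio)
n(HCl) consumed by analyte = 0.03975 − 7.945 × 10^-3 = 0.03180 mol
From the 1:2 ratio, n(Na2CO3) = 1/2 × 0.03180 = 0.01590 mol
mass of Na2CO3 = 0.01590 × 105.99 = 1.685 g
% Na2CO3 = 1.685 / 2.388 × 100 = 70.58 %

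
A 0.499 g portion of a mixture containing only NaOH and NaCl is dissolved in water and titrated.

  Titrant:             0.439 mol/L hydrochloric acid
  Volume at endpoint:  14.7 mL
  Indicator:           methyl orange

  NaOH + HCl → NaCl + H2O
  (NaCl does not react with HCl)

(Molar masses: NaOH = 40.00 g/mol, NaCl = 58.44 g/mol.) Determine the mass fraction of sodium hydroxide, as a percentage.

51.7 %

n(HCl) = 0.0147 × 0.439 = 6.45 × 10^-3 mol
Let x = n(NaOH), y = n(NaCl).
Titrant: 1x = 6.45 × 10^-3;  mass: 40.00x + 58.44y = 0.499
Solving, x = 6.45 × 10^-3 mol, y = 4.12 × 10^-3 mol
mass of NaOH = 6.45 × 10^-3 × 40.00 = 0.258 g
% NaOH = 0.258 / 0.499 × 100 = 51.7 %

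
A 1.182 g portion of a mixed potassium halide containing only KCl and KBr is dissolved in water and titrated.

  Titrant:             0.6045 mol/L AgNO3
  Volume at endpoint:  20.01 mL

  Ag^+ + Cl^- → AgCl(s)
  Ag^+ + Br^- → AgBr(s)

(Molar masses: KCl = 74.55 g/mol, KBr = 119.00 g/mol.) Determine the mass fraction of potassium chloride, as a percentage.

36.53 %

n(AgNO3) = 0.02001 × 0.6045 = 0.01210 mol
Let x = n(KCl), y = n(KBr).
Titrant: 1x + 1y = 0.01210;  mass: 74.55x + 119.00y = 1.182
Solving, x = 5.791 × 10^-3 mol, y = 6.305 × 10^-3 mol
mass of KCl = 5.791 × 10^-3 × 74.55 = 0.4318 g
% KCl = 0.4318 / 1.182 × 100 = 36.53 %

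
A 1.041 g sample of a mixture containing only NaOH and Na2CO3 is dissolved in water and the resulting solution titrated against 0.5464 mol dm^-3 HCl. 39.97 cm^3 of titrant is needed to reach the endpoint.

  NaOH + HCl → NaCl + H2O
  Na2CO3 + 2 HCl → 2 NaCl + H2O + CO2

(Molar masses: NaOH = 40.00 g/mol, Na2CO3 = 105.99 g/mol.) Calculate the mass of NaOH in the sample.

0.3583 g

n(HCl) = 0.03997 × 0.5464 = 0.02184 mol
Let x = n(NaOH), y = n(Na2CO3).
Titrant: 1x + 2y = 0.02184;  mass: 40.00x + 105.99y = 1.041
Solving, x = 8.957 × 10^-3 mol, y = 6.442 × 10^-3 mol
mass of NaOH = 8.957 × 10^-3 × 40.00 = 0.3583 g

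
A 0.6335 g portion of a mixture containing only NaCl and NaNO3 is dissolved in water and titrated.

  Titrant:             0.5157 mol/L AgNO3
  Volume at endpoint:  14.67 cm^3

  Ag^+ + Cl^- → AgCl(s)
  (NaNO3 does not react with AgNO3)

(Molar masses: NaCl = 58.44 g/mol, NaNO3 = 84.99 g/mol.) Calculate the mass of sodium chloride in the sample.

n(AgNO3) = 0.01467 × 0.5157 = 7.565 × 10^-3 mol
Let x = n(NaCl), y = n(NaNO3).
Titrant: 1x = 7.565 × 10^-3;  mass: 58.44x + 84.99y = 0.6335
Solving, x = 7.565 × 10^-3 mol, y = 2.252 × 10^-3 mol
mass of NaCl = 7.565 × 10^-3 × 58.44 = 0.4421 g

0.4421 g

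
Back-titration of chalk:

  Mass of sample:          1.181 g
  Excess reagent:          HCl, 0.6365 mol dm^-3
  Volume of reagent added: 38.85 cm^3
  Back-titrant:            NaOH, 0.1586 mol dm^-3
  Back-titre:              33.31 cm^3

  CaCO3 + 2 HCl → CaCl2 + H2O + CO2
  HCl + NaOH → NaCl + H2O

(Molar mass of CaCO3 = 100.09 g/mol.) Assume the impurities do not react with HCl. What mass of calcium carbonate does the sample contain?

0.9731 g

n(HCl) added = 0.03885 × 0.6365 = 0.02473 mol
n(NaOH) used in back-titration = 0.03331 × 0.1586 = 5.283 × 10^-3 mol
n(HCl) left over = 5.283 × 10^-3 mol (1:1 ratio)
n(HCl) consumed by analyte = 0.02473 − 5.283 × 10^-3 = 0.01945 mol
From the 1:2 ratio, n(CaCO3) = 1/2 × 0.01945 = 9.723 × 10^-3 mol
mass of CaCO3 = 9.723 × 10^-3 × 100.09 = 0.9731 g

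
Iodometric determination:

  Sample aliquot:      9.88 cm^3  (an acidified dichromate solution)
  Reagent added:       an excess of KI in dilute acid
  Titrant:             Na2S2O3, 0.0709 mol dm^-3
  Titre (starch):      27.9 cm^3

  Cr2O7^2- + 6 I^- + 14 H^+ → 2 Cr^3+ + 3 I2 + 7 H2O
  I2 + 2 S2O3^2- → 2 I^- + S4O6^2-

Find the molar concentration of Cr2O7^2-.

n(S2O3^2-) = 0.0279 × 0.0709 = 1.98 × 10^-3 mol
n(I2) = n(S2O3^2-)/2 = 9.89 × 10^-4 mol
From the 1:3 ratio, n(Cr2O7^2-) in the aliquot = 1/3 × 9.89 × 10^-4 = 3.30 × 10^-4 mol
[Cr2O7^2-] = 3.30 × 10^-4 / 0.00988 = 0.0334 mol/L

0.0334 mol/L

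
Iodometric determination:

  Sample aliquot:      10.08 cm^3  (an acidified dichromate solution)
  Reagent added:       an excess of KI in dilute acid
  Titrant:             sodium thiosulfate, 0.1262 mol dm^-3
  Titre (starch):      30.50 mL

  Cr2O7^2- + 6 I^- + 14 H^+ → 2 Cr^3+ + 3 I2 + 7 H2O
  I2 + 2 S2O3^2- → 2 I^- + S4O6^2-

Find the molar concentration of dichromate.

n(S2O3^2-) = 0.03050 × 0.1262 = 3.849 × 10^-3 mol
n(I2) = n(S2O3^2-)/2 = 1.925 × 10^-3 mol
From the 1:3 ratio, n(Cr2O7^2-) in the aliquot = 1/3 × 1.925 × 10^-3 = 6.415 × 10^-4 mol
[Cr2O7^2-] = 6.415 × 10^-4 / 0.01008 = 0.06364 mol/L

0.06364 mol/L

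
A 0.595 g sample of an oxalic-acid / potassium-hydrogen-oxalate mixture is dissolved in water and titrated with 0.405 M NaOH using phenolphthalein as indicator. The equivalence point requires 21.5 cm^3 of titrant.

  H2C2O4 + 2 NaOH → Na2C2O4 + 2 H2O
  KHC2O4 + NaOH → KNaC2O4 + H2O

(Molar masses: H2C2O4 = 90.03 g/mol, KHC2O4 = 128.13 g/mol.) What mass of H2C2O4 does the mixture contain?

n(NaOH) = 0.0215 × 0.405 = 8.71 × 10^-3 mol
Let x = n(H2C2O4), y = n(KHC2O4).
Titrant: 2x + 1y = 8.71 × 10^-3;  mass: 90.03x + 128.13y = 0.595
Solving, x = 3.13 × 10^-3 mol, y = 2.44 × 10^-3 mol
mass of H2C2O4 = 3.13 × 10^-3 × 90.03 = 0.282 g

0.282 g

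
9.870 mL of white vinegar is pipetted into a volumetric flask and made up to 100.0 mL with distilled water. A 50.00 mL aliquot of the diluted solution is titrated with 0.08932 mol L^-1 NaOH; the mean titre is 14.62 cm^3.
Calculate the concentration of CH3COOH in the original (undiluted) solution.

CH3COOH + NaOH → CH3COONa + H2O
n(NaOH) = 0.01462 × 0.08932 = 1.306 × 10^-3 mol
n(CH3COOH) in the aliquot = 1.306 × 10^-3 mol (1:1 ratio)
[CH3COOH]_dilute = 1.306 × 10^-3 / 0.05000 = 0.02612 mol/L
Dilution factor = 100.0 / 9.870 = 10.13
[CH3COOH]_stock = 0.02612 × 10.13 = 0.2646 mol/L

0.2646 mol/L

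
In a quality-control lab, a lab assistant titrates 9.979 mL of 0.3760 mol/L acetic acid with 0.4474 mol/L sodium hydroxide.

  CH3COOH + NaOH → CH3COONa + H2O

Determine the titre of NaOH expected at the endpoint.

n(CH3COOH) = 0.009979 L × 0.3760 mol/L = 3.752 × 10^-3 mol
n(NaOH) = 3.752 × 10^-3 mol (1:1 stoichiometry)
V(NaOH) = 3.752 × 10^-3 mol / 0.4474 mol/L = 0.008386 L = 8.386 mL

8.386 mL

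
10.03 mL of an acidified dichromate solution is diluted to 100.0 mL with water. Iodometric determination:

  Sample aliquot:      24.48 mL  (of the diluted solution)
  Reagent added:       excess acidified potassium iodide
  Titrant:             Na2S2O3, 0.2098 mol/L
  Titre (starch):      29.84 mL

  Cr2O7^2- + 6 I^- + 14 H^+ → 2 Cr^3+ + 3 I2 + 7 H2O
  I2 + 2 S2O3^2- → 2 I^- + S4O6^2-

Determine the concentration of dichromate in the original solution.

n(S2O3^2-) = 0.02984 × 0.2098 = 6.260 × 10^-3 mol
n(I2) = n(S2O3^2-)/2 = 3.130 × 10^-3 mol
From the 1:3 ratio, n(Cr2O7^2-) in the aliquot = 1/3 × 3.130 × 10^-3 = 1.043 × 10^-3 mol
[Cr2O7^2-]_dilute = 1.043 × 10^-3 / 0.02448 = 0.04262 mol/L
[Cr2O7^2-]_original = 0.04262 × 100.0/10.03 = 0.4250 mol/L

0.4250 mol/L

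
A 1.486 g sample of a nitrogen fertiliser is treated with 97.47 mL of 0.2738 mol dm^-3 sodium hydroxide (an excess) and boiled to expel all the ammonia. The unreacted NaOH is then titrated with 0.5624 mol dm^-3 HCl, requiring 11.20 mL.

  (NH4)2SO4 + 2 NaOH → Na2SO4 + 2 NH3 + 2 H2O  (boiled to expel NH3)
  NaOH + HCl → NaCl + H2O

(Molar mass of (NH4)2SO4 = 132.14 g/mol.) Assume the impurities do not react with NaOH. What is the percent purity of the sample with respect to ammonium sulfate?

90.65 %

n(NaOH) added = 0.09747 × 0.2738 = 0.02669 mol
n(HCl) used in back-titration = 0.01120 × 0.5624 = 6.299 × 10^-3 mol
n(NaOH) left over = 6.299 × 10^-3 mol (1:1 ratio)
n(NaOH) consumed by analyte = 0.02669 − 6.299 × 10^-3 = 0.02039 mol
From the 1:2 ratio, n((NH4)2SO4) = 1/2 × 0.02039 = 0.01019 mol
mass of (NH4)2SO4 = 0.01019 × 132.14 = 1.347 g
% (NH4)2SO4 = 1.347 / 1.486 × 100 = 90.65 %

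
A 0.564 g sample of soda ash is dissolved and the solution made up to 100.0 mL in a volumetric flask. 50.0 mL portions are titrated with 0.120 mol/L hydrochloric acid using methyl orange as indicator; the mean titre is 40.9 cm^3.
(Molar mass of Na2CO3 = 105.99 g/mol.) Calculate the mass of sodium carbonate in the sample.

0.520 g

Na2CO3 + 2 HCl → 2 NaCl + H2O + CO2
n(HCl) per titration = 0.0409 × 0.120 = 4.91 × 10^-3 mol
From the 1:2 ratio, n(Na2CO3) in each aliquot = 1/2 × 4.91 × 10^-3 = 2.45 × 10^-3 mol
n(Na2CO3) in the whole flask = 2.45 × 10^-3 × 100.0/50.0 = 4.91 × 10^-3 mol
mass of Na2CO3 = 4.91 × 10^-3 × 105.99 = 0.520 g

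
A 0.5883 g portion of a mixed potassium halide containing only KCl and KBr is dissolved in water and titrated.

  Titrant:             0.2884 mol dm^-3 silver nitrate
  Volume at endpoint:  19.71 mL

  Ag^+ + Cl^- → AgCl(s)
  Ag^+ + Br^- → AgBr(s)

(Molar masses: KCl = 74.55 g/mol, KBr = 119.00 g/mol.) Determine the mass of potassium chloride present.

n(AgNO3) = 0.01971 × 0.2884 = 5.684 × 10^-3 mol
Let x = n(KCl), y = n(KBr).
Titrant: 1x + 1y = 5.684 × 10^-3;  mass: 74.55x + 119.00y = 0.5883
Solving, x = 1.983 × 10^-3 mol, y = 3.701 × 10^-3 mol
mass of KCl = 1.983 × 10^-3 × 74.55 = 0.1478 g

0.1478 g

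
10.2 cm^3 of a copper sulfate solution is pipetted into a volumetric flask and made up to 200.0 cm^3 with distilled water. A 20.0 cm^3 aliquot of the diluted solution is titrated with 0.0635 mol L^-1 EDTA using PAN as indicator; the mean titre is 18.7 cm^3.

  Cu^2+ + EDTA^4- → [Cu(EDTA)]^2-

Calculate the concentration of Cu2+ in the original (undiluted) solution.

n(EDTA) = 0.0187 × 0.0635 = 1.19 × 10^-3 mol
n(Cu2+) in the aliquot = 1.19 × 10^-3 mol (1:1 ratio)
[Cu2+]_dilute = 1.19 × 10^-3 / 0.0200 = 0.0594 mol/L
Dilution factor = 200.0 / 10.2 = 19.61
[Cu2+]_stock = 0.0594 × 19.61 = 1.16 mol/L

1.16 mol/L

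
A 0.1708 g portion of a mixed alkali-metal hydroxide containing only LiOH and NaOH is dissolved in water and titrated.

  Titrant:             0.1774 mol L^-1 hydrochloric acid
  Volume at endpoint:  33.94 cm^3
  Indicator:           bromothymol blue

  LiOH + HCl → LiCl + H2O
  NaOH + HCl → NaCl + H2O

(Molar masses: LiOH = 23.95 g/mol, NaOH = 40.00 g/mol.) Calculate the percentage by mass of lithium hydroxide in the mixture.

n(HCl) = 0.03394 × 0.1774 = 6.021 × 10^-3 mol
Let x = n(LiOH), y = n(NaOH).
Titrant: 1x + 1y = 6.021 × 10^-3;  mass: 23.95x + 40.00y = 0.1708
Solving, x = 4.364 × 10^-3 mol, y = 1.657 × 10^-3 mol
mass of LiOH = 4.364 × 10^-3 × 23.95 = 0.1045 g
% LiOH = 0.1045 / 0.1708 × 100 = 61.19 %

61.19 %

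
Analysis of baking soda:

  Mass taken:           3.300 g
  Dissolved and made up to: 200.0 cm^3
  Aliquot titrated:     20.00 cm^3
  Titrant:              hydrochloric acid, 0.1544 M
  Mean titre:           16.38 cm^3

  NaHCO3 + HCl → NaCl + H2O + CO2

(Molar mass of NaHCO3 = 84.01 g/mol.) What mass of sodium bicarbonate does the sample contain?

n(HCl) per titration = 0.01638 × 0.1544 = 2.529 × 10^-3 mol
n(NaHCO3) in each aliquot = 2.529 × 10^-3 mol (1:1 ratio)
n(NaHCO3) in the whole flask = 2.529 × 10^-3 × 200.0/20.00 = 0.02529 mol
mass of NaHCO3 = 0.02529 × 84.01 = 2.125 g

2.125 g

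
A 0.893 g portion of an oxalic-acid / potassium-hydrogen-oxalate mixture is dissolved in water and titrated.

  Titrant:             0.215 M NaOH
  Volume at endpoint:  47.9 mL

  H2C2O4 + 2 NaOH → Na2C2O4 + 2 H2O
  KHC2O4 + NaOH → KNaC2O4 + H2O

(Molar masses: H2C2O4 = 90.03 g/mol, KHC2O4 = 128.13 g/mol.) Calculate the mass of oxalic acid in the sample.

0.231 g

n(NaOH) = 0.0479 × 0.215 = 0.0103 mol
Let x = n(H2C2O4), y = n(KHC2O4).
Titrant: 2x + 1y = 0.0103;  mass: 90.03x + 128.13y = 0.893
Solving, x = 2.57 × 10^-3 mol, y = 5.17 × 10^-3 mol
mass of H2C2O4 = 2.57 × 10^-3 × 90.03 = 0.231 g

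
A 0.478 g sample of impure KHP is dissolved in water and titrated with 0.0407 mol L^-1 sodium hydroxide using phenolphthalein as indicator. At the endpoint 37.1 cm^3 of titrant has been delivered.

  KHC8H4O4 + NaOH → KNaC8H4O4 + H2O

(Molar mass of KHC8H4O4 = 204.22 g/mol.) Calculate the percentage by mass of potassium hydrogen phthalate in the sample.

n(NaOH) = 0.0371 L × 0.0407 mol/L = 1.51 × 10^-3 mol
n(KHC8H4O4) = 1.51 × 10^-3 mol (1:1 ratio)
mass of KHC8H4O4 = 1.51 × 10^-3 × 204.22 g/mol = 0.308 g
% KHC8H4O4 = 0.308 / 0.478 × 100 = 64.5 %

64.5 %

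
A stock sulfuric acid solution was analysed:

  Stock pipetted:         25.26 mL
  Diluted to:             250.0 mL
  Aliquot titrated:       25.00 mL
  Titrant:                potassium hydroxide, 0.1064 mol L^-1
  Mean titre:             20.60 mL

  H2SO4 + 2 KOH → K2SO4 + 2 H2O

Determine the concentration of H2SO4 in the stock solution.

n(KOH) = 0.02060 × 0.1064 = 2.192 × 10^-3 mol
From the 1:2 ratio, n(H2SO4) in the aliquot = 1/2 × 2.192 × 10^-3 = 1.096 × 10^-3 mol
[H2SO4]_dilute = 1.096 × 10^-3 / 0.02500 = 0.04384 mol/L
Dilution factor = 250.0 / 25.26 = 9.897
[H2SO4]_stock = 0.04384 × 9.897 = 0.4339 mol/L

0.4339 mol/L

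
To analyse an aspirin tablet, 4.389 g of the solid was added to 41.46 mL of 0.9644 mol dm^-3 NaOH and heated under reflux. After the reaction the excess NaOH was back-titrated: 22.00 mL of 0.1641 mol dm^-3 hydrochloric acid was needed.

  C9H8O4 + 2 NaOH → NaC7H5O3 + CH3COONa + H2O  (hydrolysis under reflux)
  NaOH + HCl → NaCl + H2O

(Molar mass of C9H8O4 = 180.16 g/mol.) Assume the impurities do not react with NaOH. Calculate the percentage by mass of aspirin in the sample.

74.65 %

n(NaOH) added = 0.04146 × 0.9644 = 0.03998 mol
n(HCl) used in back-titration = 0.02200 × 0.1641 = 3.610 × 10^-3 mol
n(NaOH) left over = 3.610 × 10^-3 mol (1:1 ratio)
n(NaOH) consumed by analyte = 0.03998 − 3.610 × 10^-3 = 0.03637 mol
From the 1:2 ratio, n(C9H8O4) = 1/2 × 0.03637 = 0.01819 mol
mass of C9H8O4 = 0.01819 × 180.16 = 3.277 g
% C9H8O4 = 3.277 / 4.389 × 100 = 74.65 %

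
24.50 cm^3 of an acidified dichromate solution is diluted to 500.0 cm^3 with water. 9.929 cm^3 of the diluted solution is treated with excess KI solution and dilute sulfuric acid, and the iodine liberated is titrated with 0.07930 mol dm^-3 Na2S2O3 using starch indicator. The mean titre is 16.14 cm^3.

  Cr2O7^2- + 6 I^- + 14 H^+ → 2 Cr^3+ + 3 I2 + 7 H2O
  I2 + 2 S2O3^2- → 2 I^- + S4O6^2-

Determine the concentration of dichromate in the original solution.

0.4385 mol/L

n(S2O3^2-) = 0.01614 × 0.07930 = 1.280 × 10^-3 mol
n(I2) = n(S2O3^2-)/2 = 6.400 × 10^-4 mol
From the 1:3 ratio, n(Cr2O7^2-) in the aliquot = 1/3 × 6.400 × 10^-4 = 2.133 × 10^-4 mol
[Cr2O7^2-]_dilute = 2.133 × 10^-4 / 0.009929 = 0.02148 mol/L
[Cr2O7^2-]_original = 0.02148 × 500.0/24.50 = 0.4385 mol/L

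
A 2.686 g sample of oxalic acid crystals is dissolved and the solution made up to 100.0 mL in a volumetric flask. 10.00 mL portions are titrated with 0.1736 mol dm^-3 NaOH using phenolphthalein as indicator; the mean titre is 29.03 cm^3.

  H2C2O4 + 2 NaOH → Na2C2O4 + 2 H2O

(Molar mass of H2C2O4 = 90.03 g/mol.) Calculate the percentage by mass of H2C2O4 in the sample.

n(NaOH) per titration = 0.02903 × 0.1736 = 5.040 × 10^-3 mol
From the 1:2 ratio, n(H2C2O4) in each aliquot = 1/2 × 5.040 × 10^-3 = 2.520 × 10^-3 mol
n(H2C2O4) in the whole flask = 2.520 × 10^-3 × 100.0/10.00 = 0.02520 mol
mass of H2C2O4 = 0.02520 × 90.03 = 2.269 g
% H2C2O4 = 2.269 / 2.686 × 100 = 84.46 %

84.46 %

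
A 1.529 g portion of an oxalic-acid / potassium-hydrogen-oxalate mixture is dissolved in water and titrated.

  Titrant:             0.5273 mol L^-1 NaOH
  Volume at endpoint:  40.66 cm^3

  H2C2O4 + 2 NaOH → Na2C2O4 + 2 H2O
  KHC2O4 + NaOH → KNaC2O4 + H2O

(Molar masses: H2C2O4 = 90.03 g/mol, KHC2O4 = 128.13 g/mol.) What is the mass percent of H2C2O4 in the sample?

n(NaOH) = 0.04066 × 0.5273 = 0.02144 mol
Let x = n(H2C2O4), y = n(KHC2O4).
Titrant: 2x + 1y = 0.02144;  mass: 90.03x + 128.13y = 1.529
Solving, x = 7.328 × 10^-3 mol, y = 6.784 × 10^-3 mol
mass of H2C2O4 = 7.328 × 10^-3 × 90.03 = 0.6597 g
% H2C2O4 = 0.6597 / 1.529 × 100 = 43.15 %

43.15 %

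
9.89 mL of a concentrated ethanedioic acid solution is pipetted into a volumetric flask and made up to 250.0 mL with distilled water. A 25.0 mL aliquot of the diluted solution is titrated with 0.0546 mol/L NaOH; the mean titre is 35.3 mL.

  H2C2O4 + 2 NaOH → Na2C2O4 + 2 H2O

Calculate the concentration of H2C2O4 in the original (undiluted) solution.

n(NaOH) = 0.0353 × 0.0546 = 1.93 × 10^-3 mol
From the 1:2 ratio, n(H2C2O4) in the aliquot = 1/2 × 1.93 × 10^-3 = 9.64 × 10^-4 mol
[H2C2O4]_dilute = 9.64 × 10^-4 / 0.0250 = 0.0385 mol/L
Dilution factor = 250.0 / 9.89 = 25.28
[H2C2O4]_stock = 0.0385 × 25.28 = 0.974 mol/L

0.974 mol/L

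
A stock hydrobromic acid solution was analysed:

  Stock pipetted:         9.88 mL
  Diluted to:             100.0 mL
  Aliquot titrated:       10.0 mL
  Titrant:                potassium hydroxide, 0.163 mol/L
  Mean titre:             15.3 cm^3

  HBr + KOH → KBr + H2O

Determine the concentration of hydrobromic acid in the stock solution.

n(KOH) = 0.0153 × 0.163 = 2.49 × 10^-3 mol
n(HBr) in the aliquot = 2.49 × 10^-3 mol (1:1 ratio)
[HBr]_dilute = 2.49 × 10^-3 / 0.0100 = 0.249 mol/L
Dilution factor = 100.0 / 9.88 = 10.12
[HBr]_stock = 0.249 × 10.12 = 2.52 mol/L

2.52 mol/L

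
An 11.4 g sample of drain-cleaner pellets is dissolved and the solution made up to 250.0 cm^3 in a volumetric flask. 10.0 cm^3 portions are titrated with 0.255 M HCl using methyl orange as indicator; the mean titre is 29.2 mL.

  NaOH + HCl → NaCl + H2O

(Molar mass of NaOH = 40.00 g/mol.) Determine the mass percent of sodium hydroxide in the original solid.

65.3 %

n(HCl) per titration = 0.0292 × 0.255 = 7.45 × 10^-3 mol
n(NaOH) in each aliquot = 7.45 × 10^-3 mol (1:1 ratio)
n(NaOH) in the whole flask = 7.45 × 10^-3 × 250.0/10.0 = 0.186 mol
mass of NaOH = 0.186 × 40.00 = 7.45 g
% NaOH = 7.45 / 11.4 × 100 = 65.3 %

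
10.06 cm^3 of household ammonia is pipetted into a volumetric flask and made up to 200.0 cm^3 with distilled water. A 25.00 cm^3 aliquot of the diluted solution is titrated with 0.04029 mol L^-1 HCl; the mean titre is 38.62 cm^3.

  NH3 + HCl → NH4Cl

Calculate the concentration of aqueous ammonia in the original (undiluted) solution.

n(HCl) = 0.03862 × 0.04029 = 1.556 × 10^-3 mol
n(NH3) in the aliquot = 1.556 × 10^-3 mol (1:1 ratio)
[NH3]_dilute = 1.556 × 10^-3 / 0.02500 = 0.06224 mol/L
Dilution factor = 200.0 / 10.06 = 19.88
[NH3]_stock = 0.06224 × 19.88 = 1.237 mol/L

1.237 mol/L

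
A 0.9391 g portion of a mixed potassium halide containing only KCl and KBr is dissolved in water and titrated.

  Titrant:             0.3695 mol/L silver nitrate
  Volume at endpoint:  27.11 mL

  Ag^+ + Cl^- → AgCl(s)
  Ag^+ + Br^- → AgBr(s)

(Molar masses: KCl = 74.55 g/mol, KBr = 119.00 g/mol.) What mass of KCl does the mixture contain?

0.4242 g

n(AgNO3) = 0.02711 × 0.3695 = 0.01002 mol
Let x = n(KCl), y = n(KBr).
Titrant: 1x + 1y = 0.01002;  mass: 74.55x + 119.00y = 0.9391
Solving, x = 5.690 × 10^-3 mol, y = 4.327 × 10^-3 mol
mass of KCl = 5.690 × 10^-3 × 74.55 = 0.4242 g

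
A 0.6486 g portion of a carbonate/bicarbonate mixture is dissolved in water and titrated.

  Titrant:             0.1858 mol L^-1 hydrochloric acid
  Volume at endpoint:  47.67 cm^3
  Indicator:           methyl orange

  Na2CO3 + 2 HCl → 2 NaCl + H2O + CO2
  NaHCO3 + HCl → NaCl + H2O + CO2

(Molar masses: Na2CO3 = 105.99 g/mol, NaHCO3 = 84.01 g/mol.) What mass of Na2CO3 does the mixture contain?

n(HCl) = 0.04767 × 0.1858 = 8.857 × 10^-3 mol
Let x = n(Na2CO3), y = n(NaHCO3).
Titrant: 2x + 1y = 8.857 × 10^-3;  mass: 105.99x + 84.01y = 0.6486
Solving, x = 1.539 × 10^-3 mol, y = 5.778 × 10^-3 mol
mass of Na2CO3 = 1.539 × 10^-3 × 105.99 = 0.1632 g

0.1632 g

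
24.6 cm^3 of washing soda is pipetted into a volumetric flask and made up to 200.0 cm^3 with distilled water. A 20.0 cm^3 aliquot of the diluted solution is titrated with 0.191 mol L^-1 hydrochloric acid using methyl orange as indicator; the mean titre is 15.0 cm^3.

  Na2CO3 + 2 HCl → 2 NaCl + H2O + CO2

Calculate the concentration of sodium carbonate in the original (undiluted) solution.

0.582 mol/L

n(HCl) = 0.0150 × 0.191 = 2.87 × 10^-3 mol
From the 1:2 ratio, n(Na2CO3) in the aliquot = 1/2 × 2.87 × 10^-3 = 1.43 × 10^-3 mol
[Na2CO3]_dilute = 1.43 × 10^-3 / 0.0200 = 0.0716 mol/L
Dilution factor = 200.0 / 24.6 = 8.130
[Na2CO3]_stock = 0.0716 × 8.130 = 0.582 mol/L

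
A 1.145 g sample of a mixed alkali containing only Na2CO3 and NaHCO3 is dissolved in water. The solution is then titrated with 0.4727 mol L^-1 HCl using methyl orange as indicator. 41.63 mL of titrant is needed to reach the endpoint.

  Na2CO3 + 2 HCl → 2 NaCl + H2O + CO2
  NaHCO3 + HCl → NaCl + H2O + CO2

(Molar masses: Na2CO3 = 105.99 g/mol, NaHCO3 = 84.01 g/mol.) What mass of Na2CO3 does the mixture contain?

0.8683 g

n(HCl) = 0.04163 × 0.4727 = 0.01968 mol
Let x = n(Na2CO3), y = n(NaHCO3).
Titrant: 2x + 1y = 0.01968;  mass: 105.99x + 84.01y = 1.145
Solving, x = 8.193 × 10^-3 mol, y = 3.293 × 10^-3 mol
mass of Na2CO3 = 8.193 × 10^-3 × 105.99 = 0.8683 g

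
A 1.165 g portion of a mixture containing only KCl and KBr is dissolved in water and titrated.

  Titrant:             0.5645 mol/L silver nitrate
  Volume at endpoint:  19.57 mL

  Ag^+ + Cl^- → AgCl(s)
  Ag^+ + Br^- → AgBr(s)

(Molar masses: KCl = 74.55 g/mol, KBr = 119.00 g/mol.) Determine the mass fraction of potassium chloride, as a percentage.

21.54 %

n(AgNO3) = 0.01957 × 0.5645 = 0.01105 mol
Let x = n(KCl), y = n(KBr).
Titrant: 1x + 1y = 0.01105;  mass: 74.55x + 119.00y = 1.165
Solving, x = 3.366 × 10^-3 mol, y = 7.681 × 10^-3 mol
mass of KCl = 3.366 × 10^-3 × 74.55 = 0.2509 g
% KCl = 0.2509 / 1.165 × 100 = 21.54 %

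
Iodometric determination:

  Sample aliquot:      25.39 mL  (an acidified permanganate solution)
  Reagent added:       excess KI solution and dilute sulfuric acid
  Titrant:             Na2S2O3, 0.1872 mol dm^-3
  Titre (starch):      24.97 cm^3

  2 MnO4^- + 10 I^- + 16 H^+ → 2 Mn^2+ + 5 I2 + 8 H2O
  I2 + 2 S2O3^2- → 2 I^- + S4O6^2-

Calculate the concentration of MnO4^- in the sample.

n(S2O3^2-) = 0.02497 × 0.1872 = 4.674 × 10^-3 mol
n(I2) = n(S2O3^2-)/2 = 2.337 × 10^-3 mol
From the 2:5 ratio, n(MnO4^-) in the aliquot = 2/5 × 2.337 × 10^-3 = 9.349 × 10^-4 mol
[MnO4^-] = 9.349 × 10^-4 / 0.02539 = 0.03682 mol/L

0.03682 mol/L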